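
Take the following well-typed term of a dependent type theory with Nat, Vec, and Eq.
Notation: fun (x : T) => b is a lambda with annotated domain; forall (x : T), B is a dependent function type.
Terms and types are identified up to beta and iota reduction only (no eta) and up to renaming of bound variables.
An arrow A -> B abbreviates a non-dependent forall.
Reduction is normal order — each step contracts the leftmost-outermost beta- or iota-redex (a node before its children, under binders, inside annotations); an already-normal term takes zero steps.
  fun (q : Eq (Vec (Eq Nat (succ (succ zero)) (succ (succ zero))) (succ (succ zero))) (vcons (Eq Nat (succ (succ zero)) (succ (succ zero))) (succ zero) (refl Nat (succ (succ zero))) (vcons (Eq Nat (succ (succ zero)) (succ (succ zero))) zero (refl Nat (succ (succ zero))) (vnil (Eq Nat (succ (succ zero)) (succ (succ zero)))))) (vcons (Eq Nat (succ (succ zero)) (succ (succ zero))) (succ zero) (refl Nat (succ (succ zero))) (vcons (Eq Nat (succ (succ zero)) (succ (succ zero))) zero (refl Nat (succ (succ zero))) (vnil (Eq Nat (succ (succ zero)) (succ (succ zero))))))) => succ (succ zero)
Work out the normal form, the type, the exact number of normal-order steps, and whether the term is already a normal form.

resulting normal form:
  fun (q : Eq (Vec (Eq Nat (succ (succ zero)) (succ (succ zero))) (succ (succ zero))) (vcons (Eq Nat (succ (succ zero)) (succ (succ zero))) (succ zero) (refl Nat (succ (succ zero))) (vcons (Eq Nat (succ (succ zero)) (succ (succ zero))) zero (refl Nat (succ (succ zero))) (vnil (Eq Nat (succ (succ zero)) (succ (succ zero)))))) (vcons (Eq Nat (succ (succ zero)) (succ (succ zero))) (succ zero) (refl Nat (succ (succ zero))) (vcons (Eq Nat (succ (succ zero)) (succ (succ zero))) zero (refl Nat (succ (succ zero))) (vnil (Eq Nat (succ (succ zero)) (succ (succ zero))))))) => succ (succ zero)
the term's type:
  Eq (Vec (Eq Nat (succ (succ zero)) (succ (succ zero))) (succ (succ zero))) (vcons (Eq Nat (succ (succ zero)) (succ (succ zero))) (succ zero) (refl Nat (succ (succ zero))) (vcons (Eq Nat (succ (succ zero)) (succ (succ zero))) zero (refl Nat (succ (succ zero))) (vnil (Eq Nat (succ (succ zero)) (succ (succ zero)))))) (vcons (Eq Nat (succ (succ zero)) (succ (succ zero))) (succ zero) (refl Nat (succ (succ zero))) (vcons (Eq Nat (succ (succ zero)) (succ (succ zero))) zero (refl Nat (succ (succ zero))) (vnil (Eq Nat (succ (succ zero)) (succ (succ zero)))))) -> Nat
steps to reach normal form (normal order): 0
term was already normal: yes


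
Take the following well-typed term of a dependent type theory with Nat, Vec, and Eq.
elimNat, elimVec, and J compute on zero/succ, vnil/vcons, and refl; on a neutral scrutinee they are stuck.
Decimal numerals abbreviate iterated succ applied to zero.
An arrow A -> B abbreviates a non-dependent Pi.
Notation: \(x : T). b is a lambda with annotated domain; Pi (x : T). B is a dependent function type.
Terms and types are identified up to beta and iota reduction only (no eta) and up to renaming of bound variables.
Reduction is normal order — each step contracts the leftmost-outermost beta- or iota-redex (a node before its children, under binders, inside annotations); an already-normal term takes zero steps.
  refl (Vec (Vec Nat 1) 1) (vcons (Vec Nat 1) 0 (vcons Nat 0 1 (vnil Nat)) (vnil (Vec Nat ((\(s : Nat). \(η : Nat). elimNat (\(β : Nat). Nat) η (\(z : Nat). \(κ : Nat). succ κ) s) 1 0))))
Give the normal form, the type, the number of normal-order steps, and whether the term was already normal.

resulting normal form:
  refl (Vec (Vec Nat 1) 1) (vcons (Vec Nat 1) 0 (vcons Nat 0 1 (vnil Nat)) (vnil (Vec Nat 1)))
inferred type:
  Eq (Vec (Vec Nat 1) 1) (vcons (Vec Nat 1) 0 (vcons Nat 0 1 (vnil Nat)) (vnil (Vec Nat 1))) (vcons (Vec Nat 1) 0 (vcons Nat 0 1 (vnil Nat)) (vnil (Vec Nat 1)))
normal-order step count: 6
already normal: no
first contracted redex: a beta-redex


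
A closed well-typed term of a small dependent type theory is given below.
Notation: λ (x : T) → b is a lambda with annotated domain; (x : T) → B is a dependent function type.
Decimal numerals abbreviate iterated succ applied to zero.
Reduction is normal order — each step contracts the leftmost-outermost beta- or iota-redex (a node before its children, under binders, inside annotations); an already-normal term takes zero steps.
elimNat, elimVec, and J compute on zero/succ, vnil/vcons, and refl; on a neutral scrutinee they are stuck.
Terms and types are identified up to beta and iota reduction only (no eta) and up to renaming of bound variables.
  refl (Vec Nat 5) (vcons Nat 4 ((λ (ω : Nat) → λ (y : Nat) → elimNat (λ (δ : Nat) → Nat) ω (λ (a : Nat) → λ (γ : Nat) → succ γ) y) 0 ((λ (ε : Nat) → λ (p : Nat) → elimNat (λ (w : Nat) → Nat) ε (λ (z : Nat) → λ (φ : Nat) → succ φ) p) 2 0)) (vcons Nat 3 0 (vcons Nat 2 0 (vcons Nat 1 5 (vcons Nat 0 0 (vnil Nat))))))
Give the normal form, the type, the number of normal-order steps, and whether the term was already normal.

reduced normal form:
  refl (Vec Nat 5) (vcons Nat 4 2 (vcons Nat 3 0 (vcons Nat 2 0 (vcons Nat 1 5 (vcons Nat 0 0 (vnil Nat))))))
inferred type:
  Eq (Vec Nat 5) (vcons Nat 4 2 (vcons Nat 3 0 (vcons Nat 2 0 (vcons Nat 1 5 (vcons Nat 0 0 (vnil Nat)))))) (vcons Nat 4 2 (vcons Nat 3 0 (vcons Nat 2 0 (vcons Nat 1 5 (vcons Nat 0 0 (vnil Nat))))))
reduction steps (normal order): 12
term was already normal: no
first contracted redex: a beta-redex


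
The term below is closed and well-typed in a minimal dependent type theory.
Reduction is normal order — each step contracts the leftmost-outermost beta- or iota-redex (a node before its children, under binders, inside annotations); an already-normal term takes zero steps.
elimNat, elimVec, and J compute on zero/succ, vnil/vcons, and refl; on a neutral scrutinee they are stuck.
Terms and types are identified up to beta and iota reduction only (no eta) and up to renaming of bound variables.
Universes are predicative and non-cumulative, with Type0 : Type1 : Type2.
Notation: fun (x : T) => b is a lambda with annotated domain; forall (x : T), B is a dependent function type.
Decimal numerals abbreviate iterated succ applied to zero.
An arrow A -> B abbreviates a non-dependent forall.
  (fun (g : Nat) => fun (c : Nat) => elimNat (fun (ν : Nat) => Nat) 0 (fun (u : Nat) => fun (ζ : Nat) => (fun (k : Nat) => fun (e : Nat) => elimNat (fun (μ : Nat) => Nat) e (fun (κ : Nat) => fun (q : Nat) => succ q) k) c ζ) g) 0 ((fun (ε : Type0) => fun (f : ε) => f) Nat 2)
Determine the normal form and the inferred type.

reduced normal form:
  0
inferred type:
  Nat


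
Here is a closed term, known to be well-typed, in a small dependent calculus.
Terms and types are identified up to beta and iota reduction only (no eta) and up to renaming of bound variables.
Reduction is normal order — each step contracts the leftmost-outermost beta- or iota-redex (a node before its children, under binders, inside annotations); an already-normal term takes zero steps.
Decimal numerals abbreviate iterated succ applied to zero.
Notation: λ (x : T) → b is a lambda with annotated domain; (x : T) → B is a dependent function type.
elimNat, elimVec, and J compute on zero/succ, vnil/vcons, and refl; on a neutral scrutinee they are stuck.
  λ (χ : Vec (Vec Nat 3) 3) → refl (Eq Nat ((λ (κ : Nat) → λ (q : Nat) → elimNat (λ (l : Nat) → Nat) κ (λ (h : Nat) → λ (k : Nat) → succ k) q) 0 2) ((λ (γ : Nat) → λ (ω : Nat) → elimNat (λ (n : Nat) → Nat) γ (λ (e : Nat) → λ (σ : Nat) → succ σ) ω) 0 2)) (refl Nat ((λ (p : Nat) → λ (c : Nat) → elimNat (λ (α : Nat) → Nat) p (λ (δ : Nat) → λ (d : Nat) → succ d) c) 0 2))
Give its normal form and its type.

reduced normal form:
  λ (χ : Vec (Vec Nat 3) 3) → refl (Eq Nat 2 2) (refl Nat 2)
inferred type:
  (χ : Vec (Vec Nat 3) 3) → Eq (Eq Nat 2 2) (refl Nat 2) (refl Nat 2)
observation: reduction starts at a beta-redex, and 27 normal-order steps reach the normal form.


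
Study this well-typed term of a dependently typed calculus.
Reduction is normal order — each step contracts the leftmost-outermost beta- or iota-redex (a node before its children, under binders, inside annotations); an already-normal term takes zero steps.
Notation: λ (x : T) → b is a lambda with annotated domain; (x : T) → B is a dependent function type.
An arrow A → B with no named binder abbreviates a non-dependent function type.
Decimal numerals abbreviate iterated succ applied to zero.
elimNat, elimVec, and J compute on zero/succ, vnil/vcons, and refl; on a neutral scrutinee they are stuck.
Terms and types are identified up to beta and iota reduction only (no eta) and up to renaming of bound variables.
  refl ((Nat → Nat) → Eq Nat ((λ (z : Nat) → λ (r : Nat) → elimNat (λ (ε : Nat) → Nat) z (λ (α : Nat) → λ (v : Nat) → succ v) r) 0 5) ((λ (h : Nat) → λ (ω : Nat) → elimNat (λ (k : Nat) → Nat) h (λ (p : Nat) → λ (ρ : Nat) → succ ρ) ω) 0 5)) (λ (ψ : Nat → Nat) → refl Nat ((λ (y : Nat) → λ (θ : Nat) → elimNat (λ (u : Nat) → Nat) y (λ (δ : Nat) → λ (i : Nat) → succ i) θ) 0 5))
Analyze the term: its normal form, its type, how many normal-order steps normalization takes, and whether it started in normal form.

reduced normal form:
  refl ((Nat → Nat) → Eq Nat 5 5) (λ (z : Nat → Nat) → refl Nat 5)
inferred type:
  Eq ((Nat → Nat) → Eq Nat 5 5) (λ (z : Nat → Nat) → refl Nat 5) (λ (r : Nat → Nat) → refl Nat 5)
reduction steps (normal order): 54
already normal: no
first redex: a beta-redex


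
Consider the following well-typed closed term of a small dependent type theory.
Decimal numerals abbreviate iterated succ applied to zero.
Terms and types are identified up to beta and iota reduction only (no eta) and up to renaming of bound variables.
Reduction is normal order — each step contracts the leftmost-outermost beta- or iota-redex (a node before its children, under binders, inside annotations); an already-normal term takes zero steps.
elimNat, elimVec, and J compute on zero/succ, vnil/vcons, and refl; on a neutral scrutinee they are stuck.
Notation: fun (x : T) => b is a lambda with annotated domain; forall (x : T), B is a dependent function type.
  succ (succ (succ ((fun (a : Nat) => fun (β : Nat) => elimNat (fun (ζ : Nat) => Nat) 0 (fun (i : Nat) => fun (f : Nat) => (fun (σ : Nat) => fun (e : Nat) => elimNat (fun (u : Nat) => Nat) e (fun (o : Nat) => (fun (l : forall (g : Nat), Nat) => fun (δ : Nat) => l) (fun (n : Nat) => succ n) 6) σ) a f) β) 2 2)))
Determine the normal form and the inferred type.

normal form:
  7
type:
  Nat
observation: the first redex contracted is a beta-redex; the normal form is reached in 35 normal-order steps.


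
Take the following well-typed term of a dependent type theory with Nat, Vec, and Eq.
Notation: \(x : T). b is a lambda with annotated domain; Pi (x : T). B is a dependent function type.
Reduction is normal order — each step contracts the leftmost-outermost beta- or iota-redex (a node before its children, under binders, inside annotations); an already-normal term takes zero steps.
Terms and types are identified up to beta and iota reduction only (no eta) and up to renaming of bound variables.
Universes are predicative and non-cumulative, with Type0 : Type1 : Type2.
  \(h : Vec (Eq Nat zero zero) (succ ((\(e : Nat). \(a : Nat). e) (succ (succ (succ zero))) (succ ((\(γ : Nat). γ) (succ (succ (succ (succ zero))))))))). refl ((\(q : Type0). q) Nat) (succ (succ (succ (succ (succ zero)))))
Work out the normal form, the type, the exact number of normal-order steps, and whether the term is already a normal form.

reduced normal form:
  \(h : Vec (Eq Nat zero zero) (succ (succ (succ (succ zero))))). refl Nat (succ (succ (succ (succ (succ zero)))))
the term's type:
  Pi (h : Vec (Eq Nat zero zero) (succ (succ (succ (succ zero))))). Eq Nat (succ (succ (succ (succ (succ zero))))) (succ (succ (succ (succ (succ zero)))))
normal-order step count: 3
already normal: no
first redex: a beta-redex


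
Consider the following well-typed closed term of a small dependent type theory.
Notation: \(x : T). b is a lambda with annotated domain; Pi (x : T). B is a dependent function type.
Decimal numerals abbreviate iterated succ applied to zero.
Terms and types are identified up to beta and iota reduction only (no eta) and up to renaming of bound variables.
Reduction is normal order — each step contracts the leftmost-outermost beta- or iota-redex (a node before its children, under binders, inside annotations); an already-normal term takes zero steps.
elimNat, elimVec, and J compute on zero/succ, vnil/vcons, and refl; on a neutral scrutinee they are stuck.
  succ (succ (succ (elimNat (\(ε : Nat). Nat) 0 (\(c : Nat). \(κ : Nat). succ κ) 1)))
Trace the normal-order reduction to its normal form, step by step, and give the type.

normal-order reduction:
  succ (succ (succ (elimNat (\(ε : Nat). Nat) 0 (\(c : Nat). \(κ : Nat). succ κ) 1)))
  ~> succ (succ (succ ((\(ε : Nat). \(c : Nat). succ c) 0 (elimNat (\(κ : Nat). Nat) 0 (\(σ : Nat). \(φ : Nat). succ φ) 0))))
  ~> succ (succ (succ ((\(ε : Nat). succ ε) (elimNat (\(c : Nat). Nat) 0 (\(κ : Nat). \(σ : Nat). succ σ) 0))))
  ~> succ (succ (succ (succ (elimNat (\(ε : Nat). Nat) 0 (\(c : Nat). \(κ : Nat). succ κ) 0))))
  ~> 4
type:
  Nat


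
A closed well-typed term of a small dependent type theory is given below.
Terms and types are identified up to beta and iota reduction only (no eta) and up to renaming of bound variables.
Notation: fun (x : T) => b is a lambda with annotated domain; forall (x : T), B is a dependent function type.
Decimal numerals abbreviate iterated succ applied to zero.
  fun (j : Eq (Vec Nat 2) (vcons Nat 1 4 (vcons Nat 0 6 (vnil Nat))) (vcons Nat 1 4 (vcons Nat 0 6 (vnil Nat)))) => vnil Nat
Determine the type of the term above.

the term's type:
  forall (j : Eq (Vec Nat 2) (vcons Nat 1 4 (vcons Nat 0 6 (vnil Nat))) (vcons Nat 1 4 (vcons Nat 0 6 (vnil Nat)))), Vec Nat 0


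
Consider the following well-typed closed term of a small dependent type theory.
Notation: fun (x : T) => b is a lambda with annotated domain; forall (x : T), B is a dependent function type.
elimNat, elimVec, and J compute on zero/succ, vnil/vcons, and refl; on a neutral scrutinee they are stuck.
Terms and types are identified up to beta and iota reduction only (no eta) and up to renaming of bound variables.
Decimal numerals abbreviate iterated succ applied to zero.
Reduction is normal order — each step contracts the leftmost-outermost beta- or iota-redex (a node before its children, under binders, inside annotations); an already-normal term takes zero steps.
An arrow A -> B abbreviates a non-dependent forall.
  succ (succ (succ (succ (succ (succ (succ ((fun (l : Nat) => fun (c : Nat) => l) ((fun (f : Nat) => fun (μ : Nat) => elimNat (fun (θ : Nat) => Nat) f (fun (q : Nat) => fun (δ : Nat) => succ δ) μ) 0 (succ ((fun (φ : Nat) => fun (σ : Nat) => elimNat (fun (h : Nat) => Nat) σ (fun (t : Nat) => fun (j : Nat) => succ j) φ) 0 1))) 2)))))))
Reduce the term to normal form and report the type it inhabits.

normal form:
  9
the term's type:
  Nat


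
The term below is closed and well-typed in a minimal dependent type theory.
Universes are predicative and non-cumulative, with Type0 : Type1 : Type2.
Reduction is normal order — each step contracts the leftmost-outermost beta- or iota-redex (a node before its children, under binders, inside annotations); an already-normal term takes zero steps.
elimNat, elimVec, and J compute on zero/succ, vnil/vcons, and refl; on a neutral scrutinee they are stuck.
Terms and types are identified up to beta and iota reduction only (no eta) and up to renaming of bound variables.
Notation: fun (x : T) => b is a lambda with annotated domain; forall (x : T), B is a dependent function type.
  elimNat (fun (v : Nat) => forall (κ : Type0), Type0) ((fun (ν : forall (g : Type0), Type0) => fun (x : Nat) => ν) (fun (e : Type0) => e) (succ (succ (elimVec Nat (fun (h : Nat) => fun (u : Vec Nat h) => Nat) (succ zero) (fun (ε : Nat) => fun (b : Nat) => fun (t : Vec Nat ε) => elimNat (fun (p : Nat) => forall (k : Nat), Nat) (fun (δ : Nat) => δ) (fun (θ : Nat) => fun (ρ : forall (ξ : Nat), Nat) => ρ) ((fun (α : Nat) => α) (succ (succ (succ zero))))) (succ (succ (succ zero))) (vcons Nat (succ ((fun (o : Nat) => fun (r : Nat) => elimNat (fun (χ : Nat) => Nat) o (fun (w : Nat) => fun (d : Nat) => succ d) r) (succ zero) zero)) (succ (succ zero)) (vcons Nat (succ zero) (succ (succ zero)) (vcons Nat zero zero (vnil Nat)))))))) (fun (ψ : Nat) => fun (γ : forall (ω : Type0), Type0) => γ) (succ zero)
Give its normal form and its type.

resulting normal form:
  fun (v : Type0) => v
inferred type:
  forall (v : Type0), Type0


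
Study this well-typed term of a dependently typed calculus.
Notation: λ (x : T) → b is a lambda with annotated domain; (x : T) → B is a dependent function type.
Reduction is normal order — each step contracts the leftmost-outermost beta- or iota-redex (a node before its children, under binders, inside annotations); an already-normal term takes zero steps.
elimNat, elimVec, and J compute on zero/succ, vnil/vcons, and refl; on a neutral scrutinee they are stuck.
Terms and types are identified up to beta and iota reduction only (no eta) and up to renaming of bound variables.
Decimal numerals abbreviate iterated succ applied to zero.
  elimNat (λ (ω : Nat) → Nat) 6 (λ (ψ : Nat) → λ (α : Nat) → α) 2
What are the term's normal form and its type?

resulting normal form:
  6
inferred type:
  Nat


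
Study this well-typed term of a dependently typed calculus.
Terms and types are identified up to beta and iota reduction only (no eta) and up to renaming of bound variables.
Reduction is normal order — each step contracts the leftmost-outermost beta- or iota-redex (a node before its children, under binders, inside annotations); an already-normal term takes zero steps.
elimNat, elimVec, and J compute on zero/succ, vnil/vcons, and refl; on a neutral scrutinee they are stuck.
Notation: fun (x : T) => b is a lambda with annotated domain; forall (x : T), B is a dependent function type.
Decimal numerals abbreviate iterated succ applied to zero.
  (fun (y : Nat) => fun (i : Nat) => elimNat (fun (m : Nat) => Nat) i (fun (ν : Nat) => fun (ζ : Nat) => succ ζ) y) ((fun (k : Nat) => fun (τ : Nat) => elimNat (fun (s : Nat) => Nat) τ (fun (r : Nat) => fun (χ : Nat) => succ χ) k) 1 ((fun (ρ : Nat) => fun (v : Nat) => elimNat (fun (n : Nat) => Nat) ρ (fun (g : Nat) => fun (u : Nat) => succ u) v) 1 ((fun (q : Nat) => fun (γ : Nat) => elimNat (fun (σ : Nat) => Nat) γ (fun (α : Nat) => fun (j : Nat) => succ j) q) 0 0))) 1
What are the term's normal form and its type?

reduced normal form:
  3
inferred type:
  Nat
observation: normalization takes exactly 21 steps under the normal-order strategy.


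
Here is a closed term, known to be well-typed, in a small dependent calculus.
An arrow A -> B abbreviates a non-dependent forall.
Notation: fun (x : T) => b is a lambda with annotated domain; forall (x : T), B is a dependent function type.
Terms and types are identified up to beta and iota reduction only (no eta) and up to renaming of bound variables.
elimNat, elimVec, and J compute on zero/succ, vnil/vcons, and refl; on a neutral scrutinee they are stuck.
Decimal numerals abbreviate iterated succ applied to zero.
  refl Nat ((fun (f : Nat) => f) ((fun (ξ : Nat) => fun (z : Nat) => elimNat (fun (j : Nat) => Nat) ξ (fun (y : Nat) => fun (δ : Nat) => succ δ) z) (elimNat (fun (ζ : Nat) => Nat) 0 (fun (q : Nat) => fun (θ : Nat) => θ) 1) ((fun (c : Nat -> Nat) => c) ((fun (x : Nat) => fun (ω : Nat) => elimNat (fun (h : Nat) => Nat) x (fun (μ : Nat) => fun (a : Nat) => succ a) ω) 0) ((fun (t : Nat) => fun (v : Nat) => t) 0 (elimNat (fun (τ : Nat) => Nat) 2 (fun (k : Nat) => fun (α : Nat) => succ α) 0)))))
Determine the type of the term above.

inferred type:
  Eq Nat 0 0


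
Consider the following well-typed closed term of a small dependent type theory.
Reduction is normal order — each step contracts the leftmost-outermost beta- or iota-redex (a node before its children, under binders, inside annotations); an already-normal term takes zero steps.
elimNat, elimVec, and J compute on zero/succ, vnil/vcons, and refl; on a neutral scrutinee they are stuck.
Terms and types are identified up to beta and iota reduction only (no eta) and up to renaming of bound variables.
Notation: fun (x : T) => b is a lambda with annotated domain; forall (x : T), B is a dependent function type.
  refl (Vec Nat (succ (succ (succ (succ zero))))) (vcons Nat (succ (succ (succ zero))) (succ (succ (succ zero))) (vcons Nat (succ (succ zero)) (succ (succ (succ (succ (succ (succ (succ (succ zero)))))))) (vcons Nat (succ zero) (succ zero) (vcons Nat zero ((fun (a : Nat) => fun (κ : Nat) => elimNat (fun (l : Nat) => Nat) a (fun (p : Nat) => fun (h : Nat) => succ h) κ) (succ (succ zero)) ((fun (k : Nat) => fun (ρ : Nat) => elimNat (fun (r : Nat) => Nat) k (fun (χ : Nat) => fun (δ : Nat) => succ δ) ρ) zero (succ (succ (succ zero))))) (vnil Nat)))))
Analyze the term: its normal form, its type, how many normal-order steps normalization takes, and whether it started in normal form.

normal form:
  refl (Vec Nat (succ (succ (succ (succ zero))))) (vcons Nat (succ (succ (succ zero))) (succ (succ (succ zero))) (vcons Nat (succ (succ zero)) (succ (succ (succ (succ (succ (succ (succ (succ zero)))))))) (vcons Nat (succ zero) (succ zero) (vcons Nat zero (succ (succ (succ (succ (succ zero))))) (vnil Nat)))))
the term's type:
  Eq (Vec Nat (succ (succ (succ (succ zero))))) (vcons Nat (succ (succ (succ zero))) (succ (succ (succ zero))) (vcons Nat (succ (succ zero)) (succ (succ (succ (succ (succ (succ (succ (succ zero)))))))) (vcons Nat (succ zero) (succ zero) (vcons Nat zero (succ (succ (succ (succ (succ zero))))) (vnil Nat))))) (vcons Nat (succ (succ (succ zero))) (succ (succ (succ zero))) (vcons Nat (succ (succ zero)) (succ (succ (succ (succ (succ (succ (succ (succ zero)))))))) (vcons Nat (succ zero) (succ zero) (vcons Nat zero (succ (succ (succ (succ (succ zero))))) (vnil Nat)))))
normal-order step count: 24
term was already normal: no
first contracted redex: a beta-redex


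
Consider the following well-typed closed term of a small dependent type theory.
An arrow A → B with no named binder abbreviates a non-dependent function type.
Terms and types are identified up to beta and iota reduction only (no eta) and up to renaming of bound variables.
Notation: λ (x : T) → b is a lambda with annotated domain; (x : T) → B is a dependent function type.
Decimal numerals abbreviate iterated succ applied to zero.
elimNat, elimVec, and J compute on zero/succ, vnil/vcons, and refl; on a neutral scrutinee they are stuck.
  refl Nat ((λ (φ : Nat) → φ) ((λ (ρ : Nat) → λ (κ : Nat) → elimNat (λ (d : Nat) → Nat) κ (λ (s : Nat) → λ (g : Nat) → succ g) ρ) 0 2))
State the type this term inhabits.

type:
  Eq Nat 2 2


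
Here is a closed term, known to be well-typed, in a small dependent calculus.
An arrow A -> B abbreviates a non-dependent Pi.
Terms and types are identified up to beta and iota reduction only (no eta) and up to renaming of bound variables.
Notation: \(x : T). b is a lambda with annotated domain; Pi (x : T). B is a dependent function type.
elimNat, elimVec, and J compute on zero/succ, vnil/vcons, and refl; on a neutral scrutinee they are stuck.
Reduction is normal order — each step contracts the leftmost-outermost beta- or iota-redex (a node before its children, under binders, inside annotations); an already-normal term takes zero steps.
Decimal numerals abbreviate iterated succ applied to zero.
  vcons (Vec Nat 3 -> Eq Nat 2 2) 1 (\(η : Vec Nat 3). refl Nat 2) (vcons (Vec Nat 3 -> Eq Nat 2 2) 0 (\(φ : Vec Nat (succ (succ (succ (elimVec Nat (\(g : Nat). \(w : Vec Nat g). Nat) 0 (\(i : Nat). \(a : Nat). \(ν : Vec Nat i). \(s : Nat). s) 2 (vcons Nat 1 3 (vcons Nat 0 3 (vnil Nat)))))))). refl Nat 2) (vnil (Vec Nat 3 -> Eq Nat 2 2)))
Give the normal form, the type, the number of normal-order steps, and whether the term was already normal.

reduced normal form:
  vcons (Vec Nat 3 -> Eq Nat 2 2) 1 (\(η : Vec Nat 3). refl Nat 2) (vcons (Vec Nat 3 -> Eq Nat 2 2) 0 (\(φ : Vec Nat 3). refl Nat 2) (vnil (Vec Nat 3 -> Eq Nat 2 2)))
inferred type:
  Vec (Vec Nat 3 -> Eq Nat 2 2) 2
reduction steps (normal order): 11
already normal: no
first contracted redex: an elimVec iota-redex


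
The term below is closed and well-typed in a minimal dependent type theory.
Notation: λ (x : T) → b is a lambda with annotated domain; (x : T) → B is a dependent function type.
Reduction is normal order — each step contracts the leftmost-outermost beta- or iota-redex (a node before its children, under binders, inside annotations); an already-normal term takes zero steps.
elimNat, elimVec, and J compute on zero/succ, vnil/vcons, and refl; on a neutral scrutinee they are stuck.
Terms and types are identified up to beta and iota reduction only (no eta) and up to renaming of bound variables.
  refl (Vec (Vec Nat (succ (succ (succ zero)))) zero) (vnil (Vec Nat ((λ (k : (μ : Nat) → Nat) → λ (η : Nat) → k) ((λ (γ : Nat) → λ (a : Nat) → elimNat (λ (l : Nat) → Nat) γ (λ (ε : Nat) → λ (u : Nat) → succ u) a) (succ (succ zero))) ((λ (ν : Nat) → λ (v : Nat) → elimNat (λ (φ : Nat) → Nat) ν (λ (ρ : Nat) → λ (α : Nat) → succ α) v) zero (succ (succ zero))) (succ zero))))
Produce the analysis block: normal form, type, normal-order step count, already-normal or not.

reduced normal form:
  refl (Vec (Vec Nat (succ (succ (succ zero)))) zero) (vnil (Vec Nat (succ (succ (succ zero)))))
type:
  Eq (Vec (Vec Nat (succ (succ (succ zero)))) zero) (vnil (Vec Nat (succ (succ (succ zero))))) (vnil (Vec Nat (succ (succ (succ zero)))))
normal-order step count: 8
term was already normal: no
first redex: a beta-redex


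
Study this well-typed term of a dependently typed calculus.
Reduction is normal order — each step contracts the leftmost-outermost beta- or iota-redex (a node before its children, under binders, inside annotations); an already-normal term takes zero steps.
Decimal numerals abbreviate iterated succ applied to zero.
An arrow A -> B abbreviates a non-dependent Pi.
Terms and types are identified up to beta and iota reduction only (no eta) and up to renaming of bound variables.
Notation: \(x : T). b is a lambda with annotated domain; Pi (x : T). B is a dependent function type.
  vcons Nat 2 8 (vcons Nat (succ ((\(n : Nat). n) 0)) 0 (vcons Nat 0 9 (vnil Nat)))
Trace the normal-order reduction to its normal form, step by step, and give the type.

normal-order reduction sequence:
  vcons Nat 2 8 (vcons Nat (succ ((\(n : Nat). n) 0)) 0 (vcons Nat 0 9 (vnil Nat)))
  ~> vcons Nat 2 8 (vcons Nat 1 0 (vcons Nat 0 9 (vnil Nat)))
the term's type:
  Vec Nat 3


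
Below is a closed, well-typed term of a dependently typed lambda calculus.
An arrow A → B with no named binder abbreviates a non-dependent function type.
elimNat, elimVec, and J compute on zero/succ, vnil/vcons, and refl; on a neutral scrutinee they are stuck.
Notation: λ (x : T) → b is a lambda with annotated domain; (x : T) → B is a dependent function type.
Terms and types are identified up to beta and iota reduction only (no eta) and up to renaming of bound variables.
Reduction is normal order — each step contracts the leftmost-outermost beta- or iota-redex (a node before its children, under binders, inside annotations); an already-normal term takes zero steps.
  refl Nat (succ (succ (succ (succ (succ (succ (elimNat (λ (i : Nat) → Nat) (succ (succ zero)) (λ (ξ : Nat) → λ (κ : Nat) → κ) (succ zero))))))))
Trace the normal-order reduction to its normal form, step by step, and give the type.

reduction (normal order):
  refl Nat (succ (succ (succ (succ (succ (succ (elimNat (λ (i : Nat) → Nat) (succ (succ zero)) (λ (ξ : Nat) → λ (κ : Nat) → κ) (succ zero))))))))
  ~> refl Nat (succ (succ (succ (succ (succ (succ ((λ (i : Nat) → λ (ξ : Nat) → ξ) zero (elimNat (λ (κ : Nat) → Nat) (succ (succ zero)) (λ (ρ : Nat) → λ (v : Nat) → v) zero))))))))
  ~> refl Nat (succ (succ (succ (succ (succ (succ ((λ (i : Nat) → i) (elimNat (λ (ξ : Nat) → Nat) (succ (succ zero)) (λ (κ : Nat) → λ (ρ : Nat) → ρ) zero))))))))
  ~> refl Nat (succ (succ (succ (succ (succ (succ (elimNat (λ (i : Nat) → Nat) (succ (succ zero)) (λ (ξ : Nat) → λ (κ : Nat) → κ) zero)))))))
  ~> refl Nat (succ (succ (succ (succ (succ (succ (succ (succ zero))))))))
type:
  Eq Nat (succ (succ (succ (succ (succ (succ (succ (succ zero)))))))) (succ (succ (succ (succ (succ (succ (succ (succ zero))))))))


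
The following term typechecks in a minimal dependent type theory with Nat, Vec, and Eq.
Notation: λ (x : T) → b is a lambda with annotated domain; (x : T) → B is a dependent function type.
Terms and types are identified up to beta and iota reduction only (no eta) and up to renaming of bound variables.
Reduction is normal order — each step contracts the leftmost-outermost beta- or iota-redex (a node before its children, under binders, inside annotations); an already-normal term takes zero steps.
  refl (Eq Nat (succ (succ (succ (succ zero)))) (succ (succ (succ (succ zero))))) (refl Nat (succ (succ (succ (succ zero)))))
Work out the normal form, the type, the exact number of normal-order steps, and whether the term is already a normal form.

normal form:
  refl (Eq Nat (succ (succ (succ (succ zero)))) (succ (succ (succ (succ zero))))) (refl Nat (succ (succ (succ (succ zero)))))
type:
  Eq (Eq Nat (succ (succ (succ (succ zero)))) (succ (succ (succ (succ zero))))) (refl Nat (succ (succ (succ (succ zero))))) (refl Nat (succ (succ (succ (succ zero)))))
steps to reach normal form (normal order): 0
already normal: yes


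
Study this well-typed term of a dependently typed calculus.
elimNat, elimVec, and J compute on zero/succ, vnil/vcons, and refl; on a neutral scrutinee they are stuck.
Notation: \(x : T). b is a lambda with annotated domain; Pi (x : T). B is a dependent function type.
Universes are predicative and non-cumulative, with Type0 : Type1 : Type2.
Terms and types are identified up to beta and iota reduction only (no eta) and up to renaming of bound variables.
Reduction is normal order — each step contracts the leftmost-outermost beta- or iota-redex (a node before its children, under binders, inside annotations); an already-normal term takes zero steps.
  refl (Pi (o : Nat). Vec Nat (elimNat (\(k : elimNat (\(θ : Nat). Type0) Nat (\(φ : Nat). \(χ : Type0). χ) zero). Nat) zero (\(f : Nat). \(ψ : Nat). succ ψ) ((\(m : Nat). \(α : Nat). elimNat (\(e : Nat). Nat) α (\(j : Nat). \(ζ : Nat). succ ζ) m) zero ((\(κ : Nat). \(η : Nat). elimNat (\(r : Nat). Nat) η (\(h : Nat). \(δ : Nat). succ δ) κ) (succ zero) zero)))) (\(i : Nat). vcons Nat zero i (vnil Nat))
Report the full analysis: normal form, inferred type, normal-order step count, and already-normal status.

resulting normal form:
  refl (Pi (o : Nat). Vec Nat (succ zero)) (\(k : Nat). vcons Nat zero k (vnil Nat))
type:
  Eq (Pi (o : Nat). Vec Nat (succ zero)) (\(k : Nat). vcons Nat zero k (vnil Nat)) (\(θ : Nat). vcons Nat zero θ (vnil Nat))
steps to reach normal form (normal order): 14
term was already normal: no
first redex: an elimNat iota-redex


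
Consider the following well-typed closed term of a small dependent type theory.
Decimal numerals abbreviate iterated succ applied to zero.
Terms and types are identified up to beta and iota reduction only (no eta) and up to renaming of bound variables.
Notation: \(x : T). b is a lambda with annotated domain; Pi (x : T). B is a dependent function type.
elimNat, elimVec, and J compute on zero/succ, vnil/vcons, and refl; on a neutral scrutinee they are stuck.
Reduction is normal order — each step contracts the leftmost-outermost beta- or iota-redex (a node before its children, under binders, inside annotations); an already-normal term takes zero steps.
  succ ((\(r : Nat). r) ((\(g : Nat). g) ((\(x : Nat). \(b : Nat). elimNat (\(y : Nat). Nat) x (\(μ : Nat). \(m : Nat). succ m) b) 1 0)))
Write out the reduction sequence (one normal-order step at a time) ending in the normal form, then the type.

normal-order reduction:
  succ ((\(r : Nat). r) ((\(g : Nat). g) ((\(x : Nat). \(b : Nat). elimNat (\(y : Nat). Nat) x (\(μ : Nat). \(m : Nat). succ m) b) 1 0)))
  ~> succ ((\(r : Nat). r) ((\(g : Nat). \(x : Nat). elimNat (\(b : Nat). Nat) g (\(y : Nat). \(μ : Nat). succ μ) x) 1 0))
  ~> succ ((\(r : Nat). \(g : Nat). elimNat (\(x : Nat). Nat) r (\(b : Nat). \(y : Nat). succ y) g) 1 0)
  ~> succ ((\(r : Nat). elimNat (\(g : Nat). Nat) 1 (\(x : Nat). \(b : Nat). succ b) r) 0)
  ~> succ (elimNat (\(r : Nat). Nat) 1 (\(g : Nat). \(x : Nat). succ x) 0)
  ~> 2
the term's type:
  Nat


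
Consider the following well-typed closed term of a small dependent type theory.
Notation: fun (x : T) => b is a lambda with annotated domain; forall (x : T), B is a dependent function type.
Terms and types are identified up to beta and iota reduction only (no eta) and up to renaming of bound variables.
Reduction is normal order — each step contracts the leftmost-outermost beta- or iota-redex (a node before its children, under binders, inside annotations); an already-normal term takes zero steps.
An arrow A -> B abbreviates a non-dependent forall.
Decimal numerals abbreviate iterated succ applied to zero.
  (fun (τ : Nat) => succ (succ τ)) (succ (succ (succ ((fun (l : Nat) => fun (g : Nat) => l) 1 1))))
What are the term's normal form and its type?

normal form:
  6
type:
  Nat
observation: the leftmost-outermost redex is a beta-redex, and normalization takes 3 steps.


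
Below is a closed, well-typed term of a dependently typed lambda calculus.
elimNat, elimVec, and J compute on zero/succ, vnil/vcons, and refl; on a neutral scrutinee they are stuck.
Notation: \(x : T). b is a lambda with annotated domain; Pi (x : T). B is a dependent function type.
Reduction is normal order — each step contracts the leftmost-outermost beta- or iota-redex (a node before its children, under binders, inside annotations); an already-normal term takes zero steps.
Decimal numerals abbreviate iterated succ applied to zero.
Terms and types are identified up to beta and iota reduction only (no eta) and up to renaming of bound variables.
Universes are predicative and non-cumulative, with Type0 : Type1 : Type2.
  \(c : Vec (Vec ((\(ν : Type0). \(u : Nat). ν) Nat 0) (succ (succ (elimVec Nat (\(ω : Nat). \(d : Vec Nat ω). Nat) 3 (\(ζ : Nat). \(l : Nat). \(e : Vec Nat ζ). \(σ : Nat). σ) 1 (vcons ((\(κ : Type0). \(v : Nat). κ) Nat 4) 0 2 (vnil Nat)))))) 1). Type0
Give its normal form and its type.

resulting normal form:
  \(c : Vec (Vec Nat 5) 1). Type0
inferred type:
  Pi (c : Vec (Vec Nat 5) 1). Type1
observation: reduction starts at a beta-redex, and 8 normal-order steps reach the normal form.


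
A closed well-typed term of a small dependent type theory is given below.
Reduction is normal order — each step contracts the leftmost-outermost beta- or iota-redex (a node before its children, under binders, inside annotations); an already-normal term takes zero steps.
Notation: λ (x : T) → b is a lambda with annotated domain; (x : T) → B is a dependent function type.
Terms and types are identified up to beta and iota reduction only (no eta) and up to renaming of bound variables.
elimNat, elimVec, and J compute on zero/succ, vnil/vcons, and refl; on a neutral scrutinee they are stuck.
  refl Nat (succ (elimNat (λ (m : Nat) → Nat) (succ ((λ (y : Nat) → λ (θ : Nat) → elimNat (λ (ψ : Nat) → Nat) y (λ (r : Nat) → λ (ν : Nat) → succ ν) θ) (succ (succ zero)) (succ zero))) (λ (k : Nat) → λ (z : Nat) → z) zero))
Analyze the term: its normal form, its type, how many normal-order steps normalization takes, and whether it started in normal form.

normal form:
  refl Nat (succ (succ (succ (succ (succ zero)))))
inferred type:
  Eq Nat (succ (succ (succ (succ (succ zero))))) (succ (succ (succ (succ (succ zero)))))
normal-order step count: 7
term was already normal: no
first redex: an elimNat iota-redex


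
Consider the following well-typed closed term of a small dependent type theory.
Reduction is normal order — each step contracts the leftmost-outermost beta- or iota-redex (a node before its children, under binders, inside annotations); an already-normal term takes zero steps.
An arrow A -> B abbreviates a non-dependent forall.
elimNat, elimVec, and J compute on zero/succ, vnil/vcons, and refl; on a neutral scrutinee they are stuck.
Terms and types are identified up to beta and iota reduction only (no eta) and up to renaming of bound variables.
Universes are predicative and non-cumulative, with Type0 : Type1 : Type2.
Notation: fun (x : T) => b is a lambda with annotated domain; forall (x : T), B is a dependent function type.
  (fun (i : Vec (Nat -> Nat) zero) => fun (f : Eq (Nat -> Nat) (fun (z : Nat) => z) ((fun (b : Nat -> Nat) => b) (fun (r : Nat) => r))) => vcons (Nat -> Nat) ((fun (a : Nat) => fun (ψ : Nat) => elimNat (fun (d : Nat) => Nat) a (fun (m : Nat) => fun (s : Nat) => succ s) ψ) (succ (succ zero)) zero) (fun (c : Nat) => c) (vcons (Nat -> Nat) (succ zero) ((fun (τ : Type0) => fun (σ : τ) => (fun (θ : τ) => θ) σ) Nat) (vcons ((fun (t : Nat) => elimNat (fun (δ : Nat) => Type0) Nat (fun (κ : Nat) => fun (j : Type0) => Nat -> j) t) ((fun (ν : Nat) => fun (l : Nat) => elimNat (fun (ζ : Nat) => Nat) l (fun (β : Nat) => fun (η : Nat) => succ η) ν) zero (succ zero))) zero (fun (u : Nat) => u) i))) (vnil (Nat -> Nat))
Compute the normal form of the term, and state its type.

reduced normal form:
  fun (i : Eq (Nat -> Nat) (fun (f : Nat) => f) (fun (z : Nat) => z)) => vcons (Nat -> Nat) (succ (succ zero)) (fun (b : Nat) => b) (vcons (Nat -> Nat) (succ zero) (fun (r : Nat) => r) (vcons (Nat -> Nat) zero (fun (a : Nat) => a) (vnil (Nat -> Nat))))
the term's type:
  Eq (Nat -> Nat) (fun (i : Nat) => i) (fun (f : Nat) => f) -> Vec (Nat -> Nat) (succ (succ (succ zero)))
observation: reduction starts at a beta-redex, and 15 normal-order steps reach the normal form.


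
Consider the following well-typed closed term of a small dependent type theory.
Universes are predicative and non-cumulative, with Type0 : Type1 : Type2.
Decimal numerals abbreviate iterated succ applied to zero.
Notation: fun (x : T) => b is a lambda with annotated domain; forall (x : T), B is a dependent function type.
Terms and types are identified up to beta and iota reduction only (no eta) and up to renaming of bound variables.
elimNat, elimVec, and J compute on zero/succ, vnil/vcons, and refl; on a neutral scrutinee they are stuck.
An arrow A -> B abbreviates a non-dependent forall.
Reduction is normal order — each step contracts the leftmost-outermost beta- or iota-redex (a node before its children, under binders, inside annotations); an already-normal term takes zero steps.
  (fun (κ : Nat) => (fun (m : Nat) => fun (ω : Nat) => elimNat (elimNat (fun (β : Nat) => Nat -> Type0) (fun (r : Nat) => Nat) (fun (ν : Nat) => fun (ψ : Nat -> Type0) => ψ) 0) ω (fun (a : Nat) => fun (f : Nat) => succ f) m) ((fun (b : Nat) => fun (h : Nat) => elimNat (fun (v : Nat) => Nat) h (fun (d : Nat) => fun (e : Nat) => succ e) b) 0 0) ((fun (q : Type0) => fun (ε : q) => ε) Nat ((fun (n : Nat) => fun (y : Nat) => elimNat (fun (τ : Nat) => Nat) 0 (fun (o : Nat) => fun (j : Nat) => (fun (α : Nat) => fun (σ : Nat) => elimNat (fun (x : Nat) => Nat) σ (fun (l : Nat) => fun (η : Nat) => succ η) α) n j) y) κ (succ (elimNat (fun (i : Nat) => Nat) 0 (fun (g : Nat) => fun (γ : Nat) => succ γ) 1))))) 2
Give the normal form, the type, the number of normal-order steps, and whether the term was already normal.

normal form:
  4
the term's type:
  Nat
reduction steps (normal order): 41
already normal: no
first contracted redex: a beta-redex


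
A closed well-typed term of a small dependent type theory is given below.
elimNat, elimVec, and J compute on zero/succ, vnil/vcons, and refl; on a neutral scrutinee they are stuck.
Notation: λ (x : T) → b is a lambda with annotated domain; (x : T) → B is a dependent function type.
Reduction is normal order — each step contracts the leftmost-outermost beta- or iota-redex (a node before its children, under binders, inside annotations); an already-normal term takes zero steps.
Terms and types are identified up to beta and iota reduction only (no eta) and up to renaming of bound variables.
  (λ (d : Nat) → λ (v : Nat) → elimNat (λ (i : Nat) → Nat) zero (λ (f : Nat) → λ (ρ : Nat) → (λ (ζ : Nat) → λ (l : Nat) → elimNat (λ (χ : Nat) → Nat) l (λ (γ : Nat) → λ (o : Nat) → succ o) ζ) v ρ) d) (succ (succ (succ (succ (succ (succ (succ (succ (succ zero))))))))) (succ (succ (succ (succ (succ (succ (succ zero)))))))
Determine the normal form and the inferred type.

resulting normal form:
  succ (succ (succ (succ (succ (succ (succ (succ (succ (succ (succ (succ (succ (succ (succ (succ (succ (succ (succ (succ (succ (succ (succ (succ (succ (succ (succ (succ (succ (succ (succ (succ (succ (succ (succ (succ (succ (succ (succ (succ (succ (succ (succ (succ (succ (succ (succ (succ (succ (succ (succ (succ (succ (succ (succ (succ (succ (succ (succ (succ (succ (succ (succ zero))))))))))))))))))))))))))))))))))))))))))))))))))))))))))))))
the term's type:
  Nat
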